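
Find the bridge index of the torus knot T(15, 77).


The bridge number of T(p,q) is min(p,q).
min(15, 77) = 15

15


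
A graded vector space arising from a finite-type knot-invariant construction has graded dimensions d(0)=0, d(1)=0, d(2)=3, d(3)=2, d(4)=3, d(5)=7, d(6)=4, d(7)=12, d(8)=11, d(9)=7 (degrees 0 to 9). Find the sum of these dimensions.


Total dimension = d(0) + d(1) + ... + d(9)
= 0 + 0 + 3 + 2 + 3 + 7 + 4 + 12 + 11 + 7
= 49

49


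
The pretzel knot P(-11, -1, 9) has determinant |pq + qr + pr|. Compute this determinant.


Step 1: Compute pq + qr + pr.
pq = (-11)*(-1) = 11
qr = (-1)*9 = -9
pr = (-11)*9 = -99
pq + qr + pr = 11 + (-9) + (-99) = -97
Step 2: Take absolute value.
det(P(-11,-1,9)) = |-97| = 97

97


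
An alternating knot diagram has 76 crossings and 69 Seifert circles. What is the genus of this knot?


For alternating knots, g = (c - s + 1)/2.
= (76 - 69 + 1)/2
= 8/2 = 4

4


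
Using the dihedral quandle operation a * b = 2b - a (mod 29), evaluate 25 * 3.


25 * 3 = 2*3 - 25 mod 29
= 6 - 25 mod 29
= -19 mod 29 = 10

10


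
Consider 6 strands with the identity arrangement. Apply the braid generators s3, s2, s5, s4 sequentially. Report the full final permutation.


Starting with identity [1, 2, 3, 4, 5, 6].
Apply generators in sequence:
  After s3: [1, 2, 4, 3, 5, 6]
  After s2: [1, 4, 2, 3, 5, 6]
  After s5: [1, 4, 2, 3, 6, 5]
  After s4: [1, 4, 2, 6, 3, 5]
Final permutation: [1, 4, 2, 6, 3, 5]

[1, 4, 2, 6, 3, 5]


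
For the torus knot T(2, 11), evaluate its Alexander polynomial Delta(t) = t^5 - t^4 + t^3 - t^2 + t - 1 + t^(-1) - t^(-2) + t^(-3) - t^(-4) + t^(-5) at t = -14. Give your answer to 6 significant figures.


Substituting t = -14 into Delta(t) = t^5 - t^4 + t^3 - t^2 + t - 1 + t^(-1) - t^(-2) + t^(-3) - t^(-4) + t^(-5):
Term values: (-537824) + (-38416) + (-2744) + (-196) + (-14) + (-1) + (-0.0714286) + (-0.00510204) + (-0.000364431) + (-2.60308e-05) + (-1.85934e-06)
Sum = -579195.0769
Rounded to 6 significant figures: -579195

-579195


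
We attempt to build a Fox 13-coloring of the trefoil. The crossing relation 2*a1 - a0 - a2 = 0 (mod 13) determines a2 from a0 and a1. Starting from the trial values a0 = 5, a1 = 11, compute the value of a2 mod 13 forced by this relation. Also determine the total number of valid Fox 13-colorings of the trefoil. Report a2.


Step 1: Apply the given crossing relation 2*a1 - a0 - a2 = 0 (mod 13).
  a2 = 2*a1 - a0 mod 13
  a2 = 2*11 - 5 mod 13
  a2 = 22 - 5 mod 13
  a2 = 17 mod 13 = 4
Step 2: The trefoil has determinant 3.
  Number of Fox p-colorings (p prime) is p^2 if p = 3, else p.
  Since 13 does not divide 3, only trivial (constant) colorings exist.
  (So the trial a0 = 5, a1 = 11 with a0 != a1 does NOT extend to a valid coloring of the whole trefoil: the other two crossing relations require 3*(a1 - a0) = 0 (mod 13), which fails.)
  Total colorings = 13
Step 3: a2 = 4, total Fox 13-colorings = 13

4


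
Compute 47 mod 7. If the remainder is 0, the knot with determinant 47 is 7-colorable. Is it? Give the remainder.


Step 1: A knot is p-colorable if and only if p divides its determinant.
Step 2: Compute 47 mod 7.
47 = 6 * 7 + 5
Step 3: 47 mod 7 = 5
Step 4: The knot is 7-colorable: no

5


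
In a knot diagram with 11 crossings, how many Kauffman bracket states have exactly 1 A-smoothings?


We choose which 1 of 11 crossings get A-smoothings.
C(11, 1) = 11! / (1! * 10!)
= 11

11


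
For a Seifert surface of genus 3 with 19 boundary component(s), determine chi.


chi = 2 - 2g - b
= 2 - 2*3 - 19
= 2 - 6 - 19 = -23

-23


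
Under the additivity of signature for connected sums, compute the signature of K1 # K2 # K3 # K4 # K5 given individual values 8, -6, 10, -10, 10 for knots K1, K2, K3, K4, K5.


The signature is additive under connected sum.
signature(K1 # K2 # K3 # K4 # K5) = (8) + (-6) + (10) + (-10) + (10)
= 12

12


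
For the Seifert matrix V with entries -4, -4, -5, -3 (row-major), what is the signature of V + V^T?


Step 1: V + V^T = [[-8, -9], [-9, -6]]
Step 2: trace = -14, det = -33
Step 3: Discriminant = (-14)^2 - 4*(-33) = 328
Step 4: Eigenvalues: 2.05539, -16.0554
Step 5: Signature = (# positive eigenvalues) - (# negative eigenvalues) = 0

0


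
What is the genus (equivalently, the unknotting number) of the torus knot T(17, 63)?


For a torus knot T(p,q), both the unknotting number and genus equal (p-1)(q-1)/2.
= (17-1)(63-1)/2
= 16*62/2
= 992/2 = 496

496


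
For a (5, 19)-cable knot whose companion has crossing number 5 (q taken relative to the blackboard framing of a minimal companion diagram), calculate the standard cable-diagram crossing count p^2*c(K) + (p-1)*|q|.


Step 1: Each of the c(K) crossings of the companion diagram becomes p*p = p^2 crossings among the p parallel strands, and each of the |q| twists s_1 s_2 ... s_(p-1) adds (p-1) crossings.
  Crossings = p^2 * c(K) + (p-1)*|q|
Step 2: = 5^2 * 5 + (5-1)*19
Step 3: = 25*5 + 4*19
Step 4: = 125 + 76 = 201

201


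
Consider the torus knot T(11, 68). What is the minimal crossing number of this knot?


For a torus knot T(p, q) with gcd(p,q)=1,
the crossing number is min(p*(q-1), q*(p-1)).
p*(q-1) = 11*67 = 737
q*(p-1) = 68*10 = 680
min(737, 680) = 680

680


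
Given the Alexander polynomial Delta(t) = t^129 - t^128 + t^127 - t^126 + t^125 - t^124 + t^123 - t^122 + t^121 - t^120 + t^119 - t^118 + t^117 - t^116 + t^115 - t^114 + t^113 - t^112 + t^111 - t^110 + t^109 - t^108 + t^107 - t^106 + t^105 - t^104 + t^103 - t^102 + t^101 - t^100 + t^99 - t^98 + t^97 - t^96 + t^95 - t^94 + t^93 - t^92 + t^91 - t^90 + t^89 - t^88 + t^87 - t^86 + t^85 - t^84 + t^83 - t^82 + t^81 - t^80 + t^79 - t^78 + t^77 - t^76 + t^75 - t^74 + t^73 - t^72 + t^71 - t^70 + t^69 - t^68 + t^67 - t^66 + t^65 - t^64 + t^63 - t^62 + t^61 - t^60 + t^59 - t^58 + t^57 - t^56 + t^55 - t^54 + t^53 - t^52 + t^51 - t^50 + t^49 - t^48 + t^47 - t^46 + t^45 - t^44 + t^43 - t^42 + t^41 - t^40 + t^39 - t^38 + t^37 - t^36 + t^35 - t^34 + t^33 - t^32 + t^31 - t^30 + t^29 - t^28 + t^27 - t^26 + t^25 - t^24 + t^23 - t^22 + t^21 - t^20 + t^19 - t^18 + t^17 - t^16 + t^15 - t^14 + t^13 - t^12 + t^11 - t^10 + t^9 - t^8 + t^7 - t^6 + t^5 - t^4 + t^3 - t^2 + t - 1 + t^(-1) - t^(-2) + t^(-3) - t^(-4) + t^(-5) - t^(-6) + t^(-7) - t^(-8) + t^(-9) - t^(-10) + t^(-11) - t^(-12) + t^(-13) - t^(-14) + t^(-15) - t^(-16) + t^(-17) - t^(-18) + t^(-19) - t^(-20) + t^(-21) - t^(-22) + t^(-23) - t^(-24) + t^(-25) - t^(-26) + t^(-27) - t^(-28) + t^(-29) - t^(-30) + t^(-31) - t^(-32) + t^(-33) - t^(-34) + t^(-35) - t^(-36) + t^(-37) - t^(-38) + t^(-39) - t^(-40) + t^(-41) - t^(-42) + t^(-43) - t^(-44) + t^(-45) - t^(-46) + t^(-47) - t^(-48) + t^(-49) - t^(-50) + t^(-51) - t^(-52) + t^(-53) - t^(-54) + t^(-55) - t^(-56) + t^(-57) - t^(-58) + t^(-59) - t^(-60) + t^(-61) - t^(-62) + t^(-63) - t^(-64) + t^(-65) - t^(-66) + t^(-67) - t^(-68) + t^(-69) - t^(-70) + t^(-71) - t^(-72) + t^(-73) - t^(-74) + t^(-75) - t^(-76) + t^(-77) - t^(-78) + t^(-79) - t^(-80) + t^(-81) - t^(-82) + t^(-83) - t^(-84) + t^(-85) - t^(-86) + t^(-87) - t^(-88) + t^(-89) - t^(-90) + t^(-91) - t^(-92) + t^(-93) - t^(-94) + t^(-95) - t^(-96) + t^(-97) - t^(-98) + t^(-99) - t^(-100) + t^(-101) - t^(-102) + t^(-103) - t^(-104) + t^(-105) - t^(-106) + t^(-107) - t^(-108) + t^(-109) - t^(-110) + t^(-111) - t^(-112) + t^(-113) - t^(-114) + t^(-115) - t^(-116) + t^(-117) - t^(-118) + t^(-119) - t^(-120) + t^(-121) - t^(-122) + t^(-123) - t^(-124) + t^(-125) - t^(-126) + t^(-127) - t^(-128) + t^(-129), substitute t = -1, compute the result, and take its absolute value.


Step 1: The polynomial has 259 terms with alternating signs, exponents from 129 down to -129.
Step 2: Substitute t = -1. The i-th term has coefficient (-1)^i and exponent (m-i),
  so its value is (-1)^i * (-1)^(m-i) = (-1)^m = -1 for every i.
Step 3: All 259 terms equal -1, so Delta(-1) = 259 * (-1) = -259
Step 4: |Delta(-1)| = 259

259


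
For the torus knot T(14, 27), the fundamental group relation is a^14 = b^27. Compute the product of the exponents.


The relation is a^14 = b^27.
Product of exponents = 14 * 27
= 378

378


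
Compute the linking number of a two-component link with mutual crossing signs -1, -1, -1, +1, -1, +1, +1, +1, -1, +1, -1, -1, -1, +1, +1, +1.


Step 1: Count positive crossings: 8
Step 2: Count negative crossings: 8
Step 3: Sum of signs = 8 - 8 = 0
Step 4: Linking number = sum/2 = 0/2 = 0

0


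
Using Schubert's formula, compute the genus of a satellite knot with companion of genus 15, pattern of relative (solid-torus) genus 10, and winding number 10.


Schubert: g(satellite) = g_rel(pattern) + |winding| * g(companion),
where g_rel(pattern) is the genus of the pattern relative to the solid torus.
= 10 + 10 * 15
= 10 + 150 = 160

160


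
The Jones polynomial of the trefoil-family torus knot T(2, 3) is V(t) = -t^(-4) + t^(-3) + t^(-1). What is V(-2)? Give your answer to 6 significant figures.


Substituting t = -2 into V(t) = -t^(-4) + t^(-3) + t^(-1):
  (-)t^(-4) = -0.0625
  (+)t^(-3) = -0.125
  (+)t^(-1) = -0.5
Sum = (-0.0625) + (-0.125) + (-0.5)
= -0.6875
Rounded to 6 significant figures: -0.6875

-0.6875


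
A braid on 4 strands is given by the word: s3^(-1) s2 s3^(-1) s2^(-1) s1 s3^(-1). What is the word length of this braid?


The word length counts the number of generators (including inverses).
Listing each generator: s3^(-1), s2, s3^(-1), s2^(-1), s1, s3^(-1)
There are 6 generators in this braid word.

6


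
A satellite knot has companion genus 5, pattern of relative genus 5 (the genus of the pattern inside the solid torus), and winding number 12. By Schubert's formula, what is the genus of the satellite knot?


Schubert: g(satellite) = g_rel(pattern) + |winding| * g(companion),
where g_rel(pattern) is the genus of the pattern relative to the solid torus.
= 5 + 12 * 5
= 5 + 60 = 65

65


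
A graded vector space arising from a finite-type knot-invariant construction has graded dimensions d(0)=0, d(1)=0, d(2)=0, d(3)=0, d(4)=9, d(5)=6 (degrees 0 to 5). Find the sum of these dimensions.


Total dimension = d(0) + d(1) + ... + d(5)
= 0 + 0 + 0 + 0 + 9 + 6
= 15

15


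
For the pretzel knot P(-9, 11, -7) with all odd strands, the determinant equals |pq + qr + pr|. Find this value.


Step 1: Compute pq + qr + pr.
pq = (-9)*11 = -99
qr = 11*(-7) = -77
pr = (-9)*(-7) = 63
pq + qr + pr = -99 + (-77) + 63 = -113
Step 2: Take absolute value.
det(P(-9,11,-7)) = |-113| = 113

113


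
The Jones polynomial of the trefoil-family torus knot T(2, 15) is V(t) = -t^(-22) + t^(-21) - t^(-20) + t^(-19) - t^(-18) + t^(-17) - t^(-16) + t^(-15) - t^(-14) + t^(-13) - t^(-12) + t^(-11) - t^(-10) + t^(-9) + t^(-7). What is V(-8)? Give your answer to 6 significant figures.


Substituting t = -8 into V(t) = -t^(-22) + t^(-21) - t^(-20) + t^(-19) - t^(-18) + t^(-17) - t^(-16) + t^(-15) - t^(-14) + t^(-13) - t^(-12) + t^(-11) - t^(-10) + t^(-9) + t^(-7):
  (-)t^(-22) = -1.35525e-20
  (+)t^(-21) = -1.0842e-19
  (-)t^(-20) = -8.67362e-19
  (+)t^(-19) = -6.93889e-18
  (-)t^(-18) = -5.55112e-17
  (+)t^(-17) = -4.44089e-16
  (-)t^(-16) = -3.55271e-15
  (+)t^(-15) = -2.84217e-14
  (-)t^(-14) = -2.27374e-13
  (+)t^(-13) = -1.81899e-12
  (-)t^(-12) = -1.45519e-11
  (+)t^(-11) = -1.16415e-10
  (-)t^(-10) = -9.31323e-10
  (+)t^(-9) = -7.45058e-09
  (+)t^(-7) = -4.76837e-07
Sum = (-1.35525e-20) + (-1.0842e-19) + (-8.67362e-19) + (-6.93889e-18) + (-5.55112e-17) + (-4.44089e-16) + (-3.55271e-15) + (-2.84217e-14) + (-2.27374e-13) + (-1.81899e-12) + (-1.45519e-11) + (-1.16415e-10) + (-9.31323e-10) + (-7.45058e-09) + (-4.76837e-07)
= -4.853521075e-07
Rounded to 6 significant figures: -4.85352e-07

-4.85352e-07


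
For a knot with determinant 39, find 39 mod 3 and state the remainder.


Step 1: A knot is p-colorable if and only if p divides its determinant.
Step 2: Compute 39 mod 3.
39 = 13 * 3 + 0
Step 3: 39 mod 3 = 0
Step 4: The knot is 3-colorable: yes

0


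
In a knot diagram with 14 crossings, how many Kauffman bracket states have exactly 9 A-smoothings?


We choose which 9 of 14 crossings get A-smoothings.
C(14, 9) = 14! / (9! * 5!)
= 2002

2002


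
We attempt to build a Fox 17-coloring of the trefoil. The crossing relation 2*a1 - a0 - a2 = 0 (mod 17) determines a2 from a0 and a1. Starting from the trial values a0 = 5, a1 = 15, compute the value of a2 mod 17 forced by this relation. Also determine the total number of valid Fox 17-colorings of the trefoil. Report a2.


Step 1: Apply the given crossing relation 2*a1 - a0 - a2 = 0 (mod 17).
  a2 = 2*a1 - a0 mod 17
  a2 = 2*15 - 5 mod 17
  a2 = 30 - 5 mod 17
  a2 = 25 mod 17 = 8
Step 2: The trefoil has determinant 3.
  Number of Fox p-colorings (p prime) is p^2 if p = 3, else p.
  Since 17 does not divide 3, only trivial (constant) colorings exist.
  (So the trial a0 = 5, a1 = 15 with a0 != a1 does NOT extend to a valid coloring of the whole trefoil: the other two crossing relations require 3*(a1 - a0) = 0 (mod 17), which fails.)
  Total colorings = 17
Step 3: a2 = 8, total Fox 17-colorings = 17

8


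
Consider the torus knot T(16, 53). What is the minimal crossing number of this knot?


For a torus knot T(p, q) with gcd(p,q)=1,
the crossing number is min(p*(q-1), q*(p-1)).
p*(q-1) = 16*52 = 832
q*(p-1) = 53*15 = 795
min(832, 795) = 795

795


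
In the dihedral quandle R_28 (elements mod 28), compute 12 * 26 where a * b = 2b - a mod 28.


12 * 26 = 2*26 - 12 mod 28
= 52 - 12 mod 28
= 40 mod 28 = 12

12


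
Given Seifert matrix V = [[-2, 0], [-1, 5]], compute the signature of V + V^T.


Step 1: V + V^T = [[-4, -1], [-1, 10]]
Step 2: trace = 6, det = -41
Step 3: Discriminant = 6^2 - 4*(-41) = 200
Step 4: Eigenvalues: 10.0711, -4.07107
Step 5: Signature = (# positive eigenvalues) - (# negative eigenvalues) = 0

0


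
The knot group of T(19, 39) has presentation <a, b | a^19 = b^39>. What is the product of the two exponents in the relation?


The relation is a^19 = b^39.
Product of exponents = 19 * 39
= 741

741


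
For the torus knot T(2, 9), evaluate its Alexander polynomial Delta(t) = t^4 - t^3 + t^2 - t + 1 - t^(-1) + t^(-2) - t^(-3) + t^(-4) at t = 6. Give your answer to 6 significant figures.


Substituting t = 6 into Delta(t) = t^4 - t^3 + t^2 - t + 1 - t^(-1) + t^(-2) - t^(-3) + t^(-4):
Term values: (1296) + (-216) + (36) + (-6) + (1) + (-0.166667) + (0.0277778) + (-0.00462963) + (0.000771605)
Sum = 1110.857253
Rounded to 6 significant figures: 1110.86

1110.86


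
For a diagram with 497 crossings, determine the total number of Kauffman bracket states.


Each crossing contributes 2 choices (A-smoothing or B-smoothing).
Total states = 2^497 = 409173825987017733751648712103449894027080255755383098685411421012016724550584319360408761540738019643860835515945008876152157068235674131666065948672

409173825987017733751648712103449894027080255755383098685411421012016724550584319360408761540738019643860835515945008876152157068235674131666065948672


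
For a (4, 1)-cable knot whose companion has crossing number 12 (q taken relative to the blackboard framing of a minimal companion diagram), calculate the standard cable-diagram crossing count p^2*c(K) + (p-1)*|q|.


Step 1: Each of the c(K) crossings of the companion diagram becomes p*p = p^2 crossings among the p parallel strands, and each of the |q| twists s_1 s_2 ... s_(p-1) adds (p-1) crossings.
  Crossings = p^2 * c(K) + (p-1)*|q|
Step 2: = 4^2 * 12 + (4-1)*1
Step 3: = 16*12 + 3*1
Step 4: = 192 + 3 = 195

195


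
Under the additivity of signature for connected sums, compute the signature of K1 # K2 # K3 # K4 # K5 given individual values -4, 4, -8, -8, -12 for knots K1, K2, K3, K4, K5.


The signature is additive under connected sum.
signature(K1 # K2 # K3 # K4 # K5) = (-4) + (4) + (-8) + (-8) + (-12)
= -28

-28


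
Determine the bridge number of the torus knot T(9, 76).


The bridge number of T(p,q) is min(p,q).
min(9, 76) = 9

9


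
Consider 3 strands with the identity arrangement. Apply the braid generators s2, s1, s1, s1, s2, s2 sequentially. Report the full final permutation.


Starting with identity [1, 2, 3].
Apply generators in sequence:
  After s2: [1, 3, 2]
  After s1: [3, 1, 2]
  After s1: [1, 3, 2]
  After s1: [3, 1, 2]
  After s2: [3, 2, 1]
  After s2: [3, 1, 2]
Final permutation: [3, 1, 2]

[3, 1, 2]


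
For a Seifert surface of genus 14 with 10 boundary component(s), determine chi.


chi = 2 - 2g - b
= 2 - 2*14 - 10
= 2 - 28 - 10 = -36

-36


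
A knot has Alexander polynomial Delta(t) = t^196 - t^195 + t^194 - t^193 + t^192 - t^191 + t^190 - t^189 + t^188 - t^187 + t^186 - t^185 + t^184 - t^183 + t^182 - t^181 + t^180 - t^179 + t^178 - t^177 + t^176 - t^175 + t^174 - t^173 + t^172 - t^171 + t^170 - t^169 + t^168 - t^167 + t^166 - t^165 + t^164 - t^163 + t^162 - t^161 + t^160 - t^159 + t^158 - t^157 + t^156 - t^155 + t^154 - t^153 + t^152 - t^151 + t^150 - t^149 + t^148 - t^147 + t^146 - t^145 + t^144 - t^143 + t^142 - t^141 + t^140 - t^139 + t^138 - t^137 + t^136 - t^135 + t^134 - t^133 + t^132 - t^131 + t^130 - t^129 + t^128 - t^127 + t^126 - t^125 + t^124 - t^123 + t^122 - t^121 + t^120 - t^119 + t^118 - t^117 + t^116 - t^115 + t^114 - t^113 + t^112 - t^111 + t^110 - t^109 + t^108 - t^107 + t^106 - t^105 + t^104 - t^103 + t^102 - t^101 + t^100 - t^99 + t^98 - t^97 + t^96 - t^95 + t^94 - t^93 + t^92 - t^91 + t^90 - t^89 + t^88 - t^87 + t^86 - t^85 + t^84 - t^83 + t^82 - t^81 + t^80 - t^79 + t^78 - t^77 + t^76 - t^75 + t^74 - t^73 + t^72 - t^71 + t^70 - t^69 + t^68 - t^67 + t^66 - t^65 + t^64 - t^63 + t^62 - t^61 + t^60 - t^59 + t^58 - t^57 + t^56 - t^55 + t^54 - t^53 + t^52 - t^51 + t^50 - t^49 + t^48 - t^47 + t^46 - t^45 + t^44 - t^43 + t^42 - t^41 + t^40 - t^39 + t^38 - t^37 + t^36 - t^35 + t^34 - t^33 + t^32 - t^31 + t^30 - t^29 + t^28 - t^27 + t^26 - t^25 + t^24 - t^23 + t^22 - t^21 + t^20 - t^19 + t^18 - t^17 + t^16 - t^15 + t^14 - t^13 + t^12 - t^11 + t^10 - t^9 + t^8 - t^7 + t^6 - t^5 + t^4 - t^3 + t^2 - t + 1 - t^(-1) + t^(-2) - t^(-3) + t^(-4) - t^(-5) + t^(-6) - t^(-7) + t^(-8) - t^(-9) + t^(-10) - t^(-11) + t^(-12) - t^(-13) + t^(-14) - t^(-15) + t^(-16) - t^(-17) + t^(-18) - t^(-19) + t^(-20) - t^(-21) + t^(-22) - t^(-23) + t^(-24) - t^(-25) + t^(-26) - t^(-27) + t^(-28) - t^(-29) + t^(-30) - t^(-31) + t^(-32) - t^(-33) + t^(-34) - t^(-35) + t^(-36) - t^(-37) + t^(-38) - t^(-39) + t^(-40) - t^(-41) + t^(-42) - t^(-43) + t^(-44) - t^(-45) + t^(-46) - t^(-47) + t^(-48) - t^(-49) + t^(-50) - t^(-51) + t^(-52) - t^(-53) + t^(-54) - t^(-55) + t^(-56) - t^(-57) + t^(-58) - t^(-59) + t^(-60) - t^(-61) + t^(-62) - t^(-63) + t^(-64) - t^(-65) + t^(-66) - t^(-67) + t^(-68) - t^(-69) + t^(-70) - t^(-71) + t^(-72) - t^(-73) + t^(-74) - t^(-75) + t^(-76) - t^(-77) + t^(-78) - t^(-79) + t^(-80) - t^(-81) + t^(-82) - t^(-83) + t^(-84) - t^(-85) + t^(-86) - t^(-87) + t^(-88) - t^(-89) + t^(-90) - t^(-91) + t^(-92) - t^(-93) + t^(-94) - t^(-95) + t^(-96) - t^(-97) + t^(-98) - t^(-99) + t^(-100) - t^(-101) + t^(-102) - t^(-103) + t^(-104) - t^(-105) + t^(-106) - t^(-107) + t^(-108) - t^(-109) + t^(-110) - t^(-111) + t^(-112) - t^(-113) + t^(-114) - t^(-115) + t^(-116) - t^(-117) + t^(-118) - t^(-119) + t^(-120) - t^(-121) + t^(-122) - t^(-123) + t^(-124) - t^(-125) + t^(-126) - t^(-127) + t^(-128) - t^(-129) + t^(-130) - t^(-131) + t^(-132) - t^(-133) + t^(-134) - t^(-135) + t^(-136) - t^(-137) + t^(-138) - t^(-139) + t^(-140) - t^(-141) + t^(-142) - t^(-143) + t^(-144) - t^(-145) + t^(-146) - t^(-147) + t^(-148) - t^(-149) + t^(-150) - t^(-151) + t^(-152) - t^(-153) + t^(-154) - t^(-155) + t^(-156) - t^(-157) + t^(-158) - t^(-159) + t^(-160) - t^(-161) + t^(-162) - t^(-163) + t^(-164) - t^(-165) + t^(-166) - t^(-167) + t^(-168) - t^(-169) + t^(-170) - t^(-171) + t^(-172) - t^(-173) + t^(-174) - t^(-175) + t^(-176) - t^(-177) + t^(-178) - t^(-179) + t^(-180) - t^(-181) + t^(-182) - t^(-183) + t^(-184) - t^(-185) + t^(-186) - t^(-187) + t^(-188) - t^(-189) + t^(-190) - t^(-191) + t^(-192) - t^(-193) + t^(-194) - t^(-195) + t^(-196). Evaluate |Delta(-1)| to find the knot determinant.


Step 1: The polynomial has 393 terms with alternating signs, exponents from 196 down to -196.
Step 2: Substitute t = -1. The i-th term has coefficient (-1)^i and exponent (m-i),
  so its value is (-1)^i * (-1)^(m-i) = (-1)^m = 1 for every i.
Step 3: All 393 terms equal 1, so Delta(-1) = 393 * (1) = 393
Step 4: |Delta(-1)| = 393

393


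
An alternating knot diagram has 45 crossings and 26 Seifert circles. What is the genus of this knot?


For alternating knots, g = (c - s + 1)/2.
= (45 - 26 + 1)/2
= 20/2 = 10

10


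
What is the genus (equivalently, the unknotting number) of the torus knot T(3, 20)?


For a torus knot T(p,q), both the unknotting number and genus equal (p-1)(q-1)/2.
= (3-1)(20-1)/2
= 2*19/2
= 38/2 = 19

19


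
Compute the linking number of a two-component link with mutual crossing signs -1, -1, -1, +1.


Step 1: Count positive crossings: 1
Step 2: Count negative crossings: 3
Step 3: Sum of signs = 1 - 3 = -2
Step 4: Linking number = sum/2 = -2/2 = -1

-1


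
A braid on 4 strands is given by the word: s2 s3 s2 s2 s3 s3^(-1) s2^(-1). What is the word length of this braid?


The word length counts the number of generators (including inverses).
Listing each generator: s2, s3, s2, s2, s3, s3^(-1), s2^(-1)
There are 7 generators in this braid word.

7


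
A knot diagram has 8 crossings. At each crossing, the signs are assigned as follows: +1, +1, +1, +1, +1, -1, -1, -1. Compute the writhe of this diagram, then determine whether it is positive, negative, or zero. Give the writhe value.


Step 1: Count positive crossings (+1).
Positive crossings: 5
Step 2: Count negative crossings (-1).
Negative crossings: 3
Step 3: Writhe = (positive) - (negative)
w = 5 - 3 = 2
Step 4: |w| = 2, and w is positive

2


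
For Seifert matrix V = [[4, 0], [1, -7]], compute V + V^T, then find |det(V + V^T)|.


Step 1: Form V + V^T where V = [[4, 0], [1, -7]]
  V^T = [[4, 1], [0, -7]]
  V + V^T = [[8, 1], [1, -14]]
Step 2: det(V + V^T) = 8*(-14) - 1*1
  = -112 - 1 = -113
Step 3: Knot determinant = |det(V + V^T)| = |-113| = 113

113


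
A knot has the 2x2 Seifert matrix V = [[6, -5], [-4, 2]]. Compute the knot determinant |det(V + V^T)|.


Step 1: Form V + V^T where V = [[6, -5], [-4, 2]]
  V^T = [[6, -4], [-5, 2]]
  V + V^T = [[12, -9], [-9, 4]]
Step 2: det(V + V^T) = 12*4 - (-9)*(-9)
  = 48 - 81 = -33
Step 3: Knot determinant = |det(V + V^T)| = |-33| = 33

33


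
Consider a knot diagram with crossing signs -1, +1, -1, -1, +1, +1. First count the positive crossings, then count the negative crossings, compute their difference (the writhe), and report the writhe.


Step 1: Count positive crossings (+1).
Positive crossings: 3
Step 2: Count negative crossings (-1).
Negative crossings: 3
Step 3: Writhe = (positive) - (negative)
w = 3 - 3 = 0
Step 4: |w| = 0, and w is zero

0


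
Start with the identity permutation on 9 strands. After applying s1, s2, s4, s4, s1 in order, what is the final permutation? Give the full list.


Starting with identity [1, 2, 3, 4, 5, 6, 7, 8, 9].
Apply generators in sequence:
  After s1: [2, 1, 3, 4, 5, 6, 7, 8, 9]
  After s2: [2, 3, 1, 4, 5, 6, 7, 8, 9]
  After s4: [2, 3, 1, 5, 4, 6, 7, 8, 9]
  After s4: [2, 3, 1, 4, 5, 6, 7, 8, 9]
  After s1: [3, 2, 1, 4, 5, 6, 7, 8, 9]
Final permutation: [3, 2, 1, 4, 5, 6, 7, 8, 9]

[3, 2, 1, 4, 5, 6, 7, 8, 9]


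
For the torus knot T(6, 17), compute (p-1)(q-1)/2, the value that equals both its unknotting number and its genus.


For a torus knot T(p,q), both the unknotting number and genus equal (p-1)(q-1)/2.
= (6-1)(17-1)/2
= 5*16/2
= 80/2 = 40

40


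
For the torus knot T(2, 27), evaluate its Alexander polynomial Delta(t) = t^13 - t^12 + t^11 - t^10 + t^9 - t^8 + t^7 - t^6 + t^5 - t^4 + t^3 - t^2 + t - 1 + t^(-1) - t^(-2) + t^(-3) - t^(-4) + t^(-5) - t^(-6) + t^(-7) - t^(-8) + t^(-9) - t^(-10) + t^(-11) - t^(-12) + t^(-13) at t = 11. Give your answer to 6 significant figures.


Substituting t = 11 into Delta(t) = t^13 - t^12 + t^11 - t^10 + t^9 - t^8 + t^7 - t^6 + t^5 - t^4 + t^3 - t^2 + t - 1 + t^(-1) - t^(-2) + t^(-3) - t^(-4) + t^(-5) - t^(-6) + t^(-7) - t^(-8) + t^(-9) - t^(-10) + t^(-11) - t^(-12) + t^(-13):
Term values: (34522712143931) + (-3138428376721) + (285311670611) + (-25937424601) + (2357947691) + (-214358881) + (19487171) + (-1771561) + (161051) + (-14641) + (1331) + (-121) + (11) + (-1) + (0.0909091) + (-0.00826446) + (0.000751315) + (-6.83013e-05) + (6.20921e-06) + (-5.64474e-07) + (5.13158e-08) + (-4.66507e-09) + (4.24098e-10) + (-3.85543e-11) + (3.50494e-12) + (-3.18631e-13) + (2.89664e-14)
Sum = 3.164581947e+13
Rounded to 6 significant figures: 3.16458e+13

3.16458e+13


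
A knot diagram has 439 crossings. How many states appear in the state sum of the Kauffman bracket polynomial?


Each crossing contributes 2 choices (A-smoothing or B-smoothing).
Total states = 2^439 = 1419606883389857208104148062281258856159455782592418086487285545274686109596480318996466895925319463985864300012238628776434768805888

1419606883389857208104148062281258856159455782592418086487285545274686109596480318996466895925319463985864300012238628776434768805888


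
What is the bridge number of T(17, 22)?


The bridge number of T(p,q) is min(p,q).
min(17, 22) = 17

17


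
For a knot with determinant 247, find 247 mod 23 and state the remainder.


Step 1: A knot is p-colorable if and only if p divides its determinant.
Step 2: Compute 247 mod 23.
247 = 10 * 23 + 17
Step 3: 247 mod 23 = 17
Step 4: The knot is 23-colorable: no

17


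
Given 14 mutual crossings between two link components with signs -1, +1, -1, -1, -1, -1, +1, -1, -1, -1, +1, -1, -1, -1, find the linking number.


Step 1: Count positive crossings: 3
Step 2: Count negative crossings: 11
Step 3: Sum of signs = 3 - 11 = -8
Step 4: Linking number = sum/2 = -8/2 = -4

-4


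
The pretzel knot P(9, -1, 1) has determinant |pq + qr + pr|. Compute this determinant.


Step 1: Compute pq + qr + pr.
pq = 9*(-1) = -9
qr = (-1)*1 = -1
pr = 9*1 = 9
pq + qr + pr = -9 + (-1) + 9 = -1
Step 2: Take absolute value.
det(P(9,-1,1)) = |-1| = 1

1


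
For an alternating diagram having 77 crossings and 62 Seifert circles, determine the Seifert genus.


For alternating knots, g = (c - s + 1)/2.
= (77 - 62 + 1)/2
= 16/2 = 8

8


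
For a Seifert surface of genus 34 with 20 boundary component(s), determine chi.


chi = 2 - 2g - b
= 2 - 2*34 - 20
= 2 - 68 - 20 = -86

-86


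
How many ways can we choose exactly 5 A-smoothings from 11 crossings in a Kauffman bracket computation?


We choose which 5 of 11 crossings get A-smoothings.
C(11, 5) = 11! / (5! * 6!)
= 462

462


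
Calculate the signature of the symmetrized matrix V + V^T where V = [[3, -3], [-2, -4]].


Step 1: V + V^T = [[6, -5], [-5, -8]]
Step 2: trace = -2, det = -73
Step 3: Discriminant = (-2)^2 - 4*(-73) = 296
Step 4: Eigenvalues: 7.60233, -9.60233
Step 5: Signature = (# positive eigenvalues) - (# negative eigenvalues) = 0

0


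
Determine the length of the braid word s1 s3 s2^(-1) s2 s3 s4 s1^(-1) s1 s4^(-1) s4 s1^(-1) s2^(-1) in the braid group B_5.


The word length counts the number of generators (including inverses).
Listing each generator: s1, s3, s2^(-1), s2, s3, s4, s1^(-1), s1, s4^(-1), s4, s1^(-1), s2^(-1)
There are 12 generators in this braid word.

12


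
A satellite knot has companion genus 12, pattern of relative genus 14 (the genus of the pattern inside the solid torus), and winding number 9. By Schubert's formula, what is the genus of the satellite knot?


Schubert: g(satellite) = g_rel(pattern) + |winding| * g(companion),
where g_rel(pattern) is the genus of the pattern relative to the solid torus.
= 14 + 9 * 12
= 14 + 108 = 122

122


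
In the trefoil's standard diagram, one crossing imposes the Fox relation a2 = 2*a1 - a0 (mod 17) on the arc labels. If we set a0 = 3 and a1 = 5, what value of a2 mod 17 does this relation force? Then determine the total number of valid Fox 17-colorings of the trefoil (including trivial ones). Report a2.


Step 1: Apply the given crossing relation 2*a1 - a0 - a2 = 0 (mod 17).
  a2 = 2*a1 - a0 mod 17
  a2 = 2*5 - 3 mod 17
  a2 = 10 - 3 mod 17
  a2 = 7 mod 17 = 7
Step 2: The trefoil has determinant 3.
  Number of Fox p-colorings (p prime) is p^2 if p = 3, else p.
  Since 17 does not divide 3, only trivial (constant) colorings exist.
  (So the trial a0 = 3, a1 = 5 with a0 != a1 does NOT extend to a valid coloring of the whole trefoil: the other two crossing relations require 3*(a1 - a0) = 0 (mod 17), which fails.)
  Total colorings = 17
Step 3: a2 = 7, total Fox 17-colorings = 17

7


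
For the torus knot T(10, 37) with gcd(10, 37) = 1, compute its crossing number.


For a torus knot T(p, q) with gcd(p,q)=1,
the crossing number is min(p*(q-1), q*(p-1)).
p*(q-1) = 10*36 = 360
q*(p-1) = 37*9 = 333
min(360, 333) = 333

333


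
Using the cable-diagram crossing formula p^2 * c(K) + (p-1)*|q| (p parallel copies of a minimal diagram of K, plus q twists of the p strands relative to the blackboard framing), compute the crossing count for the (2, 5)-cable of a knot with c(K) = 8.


Step 1: Each of the c(K) crossings of the companion diagram becomes p*p = p^2 crossings among the p parallel strands, and each of the |q| twists s_1 s_2 ... s_(p-1) adds (p-1) crossings.
  Crossings = p^2 * c(K) + (p-1)*|q|
Step 2: = 2^2 * 8 + (2-1)*5
Step 3: = 4*8 + 1*5
Step 4: = 32 + 5 = 37

37


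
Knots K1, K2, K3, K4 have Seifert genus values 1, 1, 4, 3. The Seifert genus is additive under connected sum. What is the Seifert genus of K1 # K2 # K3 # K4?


The Seifert genus is additive under connected sum.
Seifert genus(K1 # K2 # K3 # K4) = (1) + (1) + (4) + (3)
= 9

9


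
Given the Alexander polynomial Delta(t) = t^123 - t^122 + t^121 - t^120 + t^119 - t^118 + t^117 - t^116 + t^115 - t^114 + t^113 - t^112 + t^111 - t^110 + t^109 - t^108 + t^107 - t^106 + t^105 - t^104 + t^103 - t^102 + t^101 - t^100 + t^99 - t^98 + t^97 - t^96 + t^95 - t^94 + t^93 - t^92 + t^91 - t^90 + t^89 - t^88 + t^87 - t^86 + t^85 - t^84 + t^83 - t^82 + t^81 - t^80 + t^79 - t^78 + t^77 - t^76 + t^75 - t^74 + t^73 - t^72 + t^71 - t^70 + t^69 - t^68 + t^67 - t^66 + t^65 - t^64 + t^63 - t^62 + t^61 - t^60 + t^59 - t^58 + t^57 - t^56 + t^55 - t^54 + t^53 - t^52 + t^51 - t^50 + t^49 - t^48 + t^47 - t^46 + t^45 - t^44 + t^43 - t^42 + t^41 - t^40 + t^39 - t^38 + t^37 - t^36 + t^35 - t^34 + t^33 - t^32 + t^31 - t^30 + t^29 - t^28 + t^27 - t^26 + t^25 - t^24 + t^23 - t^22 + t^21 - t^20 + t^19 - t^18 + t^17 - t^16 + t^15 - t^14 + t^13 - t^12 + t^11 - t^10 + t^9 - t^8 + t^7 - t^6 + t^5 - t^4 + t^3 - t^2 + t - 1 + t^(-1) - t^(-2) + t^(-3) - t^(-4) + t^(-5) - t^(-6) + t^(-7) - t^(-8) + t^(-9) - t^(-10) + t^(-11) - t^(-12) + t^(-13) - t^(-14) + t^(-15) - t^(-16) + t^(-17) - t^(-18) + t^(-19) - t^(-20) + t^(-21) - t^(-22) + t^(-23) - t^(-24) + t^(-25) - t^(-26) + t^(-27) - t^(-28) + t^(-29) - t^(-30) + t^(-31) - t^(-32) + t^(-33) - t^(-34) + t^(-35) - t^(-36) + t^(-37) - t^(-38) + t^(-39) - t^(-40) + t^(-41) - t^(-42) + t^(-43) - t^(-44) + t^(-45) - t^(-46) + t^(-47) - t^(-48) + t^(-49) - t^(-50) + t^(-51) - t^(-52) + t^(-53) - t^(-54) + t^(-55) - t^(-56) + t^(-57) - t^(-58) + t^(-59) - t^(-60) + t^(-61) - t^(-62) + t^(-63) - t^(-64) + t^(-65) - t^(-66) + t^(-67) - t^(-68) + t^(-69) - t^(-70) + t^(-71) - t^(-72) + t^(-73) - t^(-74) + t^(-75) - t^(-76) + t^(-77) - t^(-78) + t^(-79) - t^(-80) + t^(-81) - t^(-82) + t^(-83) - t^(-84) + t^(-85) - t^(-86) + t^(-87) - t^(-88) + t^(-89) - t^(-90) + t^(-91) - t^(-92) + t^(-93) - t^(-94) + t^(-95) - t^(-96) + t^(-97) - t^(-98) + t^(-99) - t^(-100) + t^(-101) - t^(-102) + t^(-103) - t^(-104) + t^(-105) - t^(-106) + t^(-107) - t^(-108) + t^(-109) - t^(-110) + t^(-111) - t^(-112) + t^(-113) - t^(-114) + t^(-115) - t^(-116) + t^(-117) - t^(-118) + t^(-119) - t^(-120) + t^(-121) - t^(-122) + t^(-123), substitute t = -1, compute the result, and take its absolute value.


Step 1: The polynomial has 247 terms with alternating signs, exponents from 123 down to -123.
Step 2: Substitute t = -1. The i-th term has coefficient (-1)^i and exponent (m-i),
  so its value is (-1)^i * (-1)^(m-i) = (-1)^m = -1 for every i.
Step 3: All 247 terms equal -1, so Delta(-1) = 247 * (-1) = -247
Step 4: |Delta(-1)| = 247

247


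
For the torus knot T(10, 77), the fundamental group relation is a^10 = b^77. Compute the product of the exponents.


The relation is a^10 = b^77.
Product of exponents = 10 * 77
= 770

770


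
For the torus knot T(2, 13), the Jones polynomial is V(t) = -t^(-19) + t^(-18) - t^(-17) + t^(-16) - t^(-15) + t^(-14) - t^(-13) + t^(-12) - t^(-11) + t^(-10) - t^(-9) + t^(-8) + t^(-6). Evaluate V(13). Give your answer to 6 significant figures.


Substituting t = 13 into V(t) = -t^(-19) + t^(-18) - t^(-17) + t^(-16) - t^(-15) + t^(-14) - t^(-13) + t^(-12) - t^(-11) + t^(-10) - t^(-9) + t^(-8) + t^(-6):
  (-)t^(-19) = -6.84032e-22
  (+)t^(-18) = 8.89241e-21
  (-)t^(-17) = -1.15601e-19
  (+)t^(-16) = 1.50282e-18
  (-)t^(-15) = -1.95366e-17
  (+)t^(-14) = 2.53976e-16
  (-)t^(-13) = -3.30169e-15
  (+)t^(-12) = 4.2922e-14
  (-)t^(-11) = -5.57986e-13
  (+)t^(-10) = 7.25382e-12
  (-)t^(-9) = -9.42996e-11
  (+)t^(-8) = 1.22589e-09
  (+)t^(-6) = 2.07176e-07
Sum = (-6.84032e-22) + (8.89241e-21) + (-1.15601e-19) + (1.50282e-18) + (-1.95366e-17) + (2.53976e-16) + (-3.30169e-15) + (4.2922e-14) + (-5.57986e-13) + (7.25382e-12) + (-9.42996e-11) + (1.22589e-09) + (2.07176e-07)
= 2.083145419e-07
Rounded to 6 significant figures: 2.08315e-07

2.08315e-07


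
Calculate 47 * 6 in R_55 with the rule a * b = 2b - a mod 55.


47 * 6 = 2*6 - 47 mod 55
= 12 - 47 mod 55
= -35 mod 55 = 20

20


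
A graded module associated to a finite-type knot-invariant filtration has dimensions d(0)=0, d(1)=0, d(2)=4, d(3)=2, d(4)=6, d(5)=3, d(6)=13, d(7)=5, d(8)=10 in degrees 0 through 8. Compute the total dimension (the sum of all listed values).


Total dimension = d(0) + d(1) + ... + d(8)
= 0 + 0 + 4 + 2 + 6 + 3 + 13 + 5 + 10
= 43

43


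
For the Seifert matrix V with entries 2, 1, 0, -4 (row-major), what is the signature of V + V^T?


Step 1: V + V^T = [[4, 1], [1, -8]]
Step 2: trace = -4, det = -33
Step 3: Discriminant = (-4)^2 - 4*(-33) = 148
Step 4: Eigenvalues: 4.08276, -8.08276
Step 5: Signature = (# positive eigenvalues) - (# negative eigenvalues) = 0

0


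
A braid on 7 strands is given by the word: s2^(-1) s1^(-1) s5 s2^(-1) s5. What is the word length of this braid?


The word length counts the number of generators (including inverses).
Listing each generator: s2^(-1), s1^(-1), s5, s2^(-1), s5
There are 5 generators in this braid word.

5


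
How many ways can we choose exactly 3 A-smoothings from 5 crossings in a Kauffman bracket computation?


We choose which 3 of 5 crossings get A-smoothings.
C(5, 3) = 5! / (3! * 2!)
= 10

10


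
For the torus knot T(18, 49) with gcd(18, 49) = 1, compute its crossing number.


For a torus knot T(p, q) with gcd(p,q)=1,
the crossing number is min(p*(q-1), q*(p-1)).
p*(q-1) = 18*48 = 864
q*(p-1) = 49*17 = 833
min(864, 833) = 833

833


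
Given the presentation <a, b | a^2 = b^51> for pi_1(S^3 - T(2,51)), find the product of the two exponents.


The relation is a^2 = b^51.
Product of exponents = 2 * 51
= 102

102


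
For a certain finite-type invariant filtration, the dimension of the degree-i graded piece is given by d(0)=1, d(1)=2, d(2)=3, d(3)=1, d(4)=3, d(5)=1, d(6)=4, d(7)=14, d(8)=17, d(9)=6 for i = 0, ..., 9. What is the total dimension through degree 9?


Total dimension = d(0) + d(1) + ... + d(9)
= 1 + 2 + 3 + 1 + 3 + 1 + 4 + 14 + 17 + 6
= 52

52


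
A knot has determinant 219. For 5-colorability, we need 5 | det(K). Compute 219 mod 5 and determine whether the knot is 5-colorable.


Step 1: A knot is p-colorable if and only if p divides its determinant.
Step 2: Compute 219 mod 5.
219 = 43 * 5 + 4
Step 3: 219 mod 5 = 4
Step 4: The knot is 5-colorable: no

4


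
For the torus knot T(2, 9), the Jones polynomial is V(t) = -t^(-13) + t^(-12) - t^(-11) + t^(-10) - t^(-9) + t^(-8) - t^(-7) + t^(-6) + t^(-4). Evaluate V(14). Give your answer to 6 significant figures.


Substituting t = 14 into V(t) = -t^(-13) + t^(-12) - t^(-11) + t^(-10) - t^(-9) + t^(-8) - t^(-7) + t^(-6) + t^(-4):
  (-)t^(-13) = -1.2599e-15
  (+)t^(-12) = 1.76386e-14
  (-)t^(-11) = -2.4694e-13
  (+)t^(-10) = 3.45716e-12
  (-)t^(-9) = -4.84003e-11
  (+)t^(-8) = 6.77604e-10
  (-)t^(-7) = -9.48645e-09
  (+)t^(-6) = 1.3281e-07
  (+)t^(-4) = 2.60308e-05
Sum = (-1.2599e-15) + (1.76386e-14) + (-2.4694e-13) + (3.45716e-12) + (-4.84003e-11) + (6.77604e-10) + (-9.48645e-09) + (1.3281e-07) + (2.60308e-05)
= 2.615477678e-05
Rounded to 6 significant figures: 2.61548e-05

2.61548e-05


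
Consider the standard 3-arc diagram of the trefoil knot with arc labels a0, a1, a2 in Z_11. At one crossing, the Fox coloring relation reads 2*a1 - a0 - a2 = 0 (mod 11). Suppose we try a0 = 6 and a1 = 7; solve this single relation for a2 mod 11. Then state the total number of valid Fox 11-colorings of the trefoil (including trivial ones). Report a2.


Step 1: Apply the given crossing relation 2*a1 - a0 - a2 = 0 (mod 11).
  a2 = 2*a1 - a0 mod 11
  a2 = 2*7 - 6 mod 11
  a2 = 14 - 6 mod 11
  a2 = 8 mod 11 = 8
Step 2: The trefoil has determinant 3.
  Number of Fox p-colorings (p prime) is p^2 if p = 3, else p.
  Since 11 does not divide 3, only trivial (constant) colorings exist.
  (So the trial a0 = 6, a1 = 7 with a0 != a1 does NOT extend to a valid coloring of the whole trefoil: the other two crossing relations require 3*(a1 - a0) = 0 (mod 11), which fails.)
  Total colorings = 11
Step 3: a2 = 8, total Fox 11-colorings = 11

8


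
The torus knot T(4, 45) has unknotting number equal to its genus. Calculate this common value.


For a torus knot T(p,q), both the unknotting number and genus equal (p-1)(q-1)/2.
= (4-1)(45-1)/2
= 3*44/2
= 132/2 = 66

66


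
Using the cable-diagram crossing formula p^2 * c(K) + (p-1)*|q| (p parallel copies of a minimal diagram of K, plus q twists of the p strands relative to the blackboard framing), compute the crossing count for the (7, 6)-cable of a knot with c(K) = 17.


Step 1: Each of the c(K) crossings of the companion diagram becomes p*p = p^2 crossings among the p parallel strands, and each of the |q| twists s_1 s_2 ... s_(p-1) adds (p-1) crossings.
  Crossings = p^2 * c(K) + (p-1)*|q|
Step 2: = 7^2 * 17 + (7-1)*6
Step 3: = 49*17 + 6*6
Step 4: = 833 + 36 = 869

869


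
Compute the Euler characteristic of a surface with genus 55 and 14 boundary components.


chi = 2 - 2g - b
= 2 - 2*55 - 14
= 2 - 110 - 14 = -122

-122


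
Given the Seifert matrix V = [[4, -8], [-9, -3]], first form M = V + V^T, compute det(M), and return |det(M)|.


Step 1: Form V + V^T where V = [[4, -8], [-9, -3]]
  V^T = [[4, -9], [-8, -3]]
  V + V^T = [[8, -17], [-17, -6]]
Step 2: det(V + V^T) = 8*(-6) - (-17)*(-17)
  = -48 - 289 = -337
Step 3: Knot determinant = |det(V + V^T)| = |-337| = 337

337


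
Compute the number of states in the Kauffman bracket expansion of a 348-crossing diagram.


Each crossing contributes 2 choices (A-smoothing or B-smoothing).
Total states = 2^348 = 573374653997517877902705223825521735199141247292070280934397209846730719022121202017504638277531421638656

573374653997517877902705223825521735199141247292070280934397209846730719022121202017504638277531421638656


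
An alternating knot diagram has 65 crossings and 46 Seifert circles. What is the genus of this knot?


For alternating knots, g = (c - s + 1)/2.
= (65 - 46 + 1)/2
= 20/2 = 10

10


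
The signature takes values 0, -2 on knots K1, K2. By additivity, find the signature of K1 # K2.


The signature is additive under connected sum.
signature(K1 # K2) = (0) + (-2)
= -2

-2


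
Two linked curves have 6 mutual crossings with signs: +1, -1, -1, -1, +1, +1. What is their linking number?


Step 1: Count positive crossings: 3
Step 2: Count negative crossings: 3
Step 3: Sum of signs = 3 - 3 = 0
Step 4: Linking number = sum/2 = 0/2 = 0

0
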